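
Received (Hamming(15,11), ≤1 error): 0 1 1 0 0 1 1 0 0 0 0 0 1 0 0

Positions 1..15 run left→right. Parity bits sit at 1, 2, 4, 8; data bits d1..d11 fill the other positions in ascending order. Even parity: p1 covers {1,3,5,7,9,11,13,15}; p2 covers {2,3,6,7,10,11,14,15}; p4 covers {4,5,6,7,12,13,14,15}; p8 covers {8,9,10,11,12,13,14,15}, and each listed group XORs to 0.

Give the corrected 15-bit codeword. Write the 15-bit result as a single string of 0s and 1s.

011001100000000

s1 (pos 1,3,5,7,9,11,13,15): 0⊕1⊕0⊕1⊕0⊕0⊕1⊕0 = 1
s2 (pos 2,3,6,7,10,11,14,15): 1⊕1⊕1⊕1⊕0⊕0⊕0⊕0 = 0
s4 (pos 4,5,6,7,12,13,14,15): 0⊕0⊕1⊕1⊕0⊕1⊕0⊕0 = 1
s8 (pos 8,9,10,11,12,13,14,15): 0⊕0⊕0⊕0⊕0⊕1⊕0⊕0 = 1
Syndrome s8…s1 = 1101 → error at position 13.
Flip position 13: 011001100000100 → 011001100000000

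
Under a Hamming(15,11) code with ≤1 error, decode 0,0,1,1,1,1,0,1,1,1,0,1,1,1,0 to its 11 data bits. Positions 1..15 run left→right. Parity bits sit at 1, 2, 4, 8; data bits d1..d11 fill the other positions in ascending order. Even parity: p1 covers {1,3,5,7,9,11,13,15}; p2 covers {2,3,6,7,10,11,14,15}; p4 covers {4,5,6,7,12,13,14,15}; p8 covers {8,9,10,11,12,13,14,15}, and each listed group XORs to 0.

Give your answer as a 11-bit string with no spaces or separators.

s1 (pos 1,3,5,7,9,11,13,15): 0⊕1⊕1⊕0⊕1⊕0⊕1⊕0 = 0
s2 (pos 2,3,6,7,10,11,14,15): 0⊕1⊕1⊕0⊕1⊕0⊕1⊕0 = 0
s4 (pos 4,5,6,7,12,13,14,15): 1⊕1⊕1⊕0⊕1⊕1⊕1⊕0 = 0
s8 (pos 8,9,10,11,12,13,14,15): 1⊕1⊕1⊕0⊕1⊕1⊕1⊕0 = 0
Syndrome s8…s1 = 0000 → no error.
Read data bits from positions 3,5,6,7,9,10,11,12,13,14,15: 11101101110

11101101110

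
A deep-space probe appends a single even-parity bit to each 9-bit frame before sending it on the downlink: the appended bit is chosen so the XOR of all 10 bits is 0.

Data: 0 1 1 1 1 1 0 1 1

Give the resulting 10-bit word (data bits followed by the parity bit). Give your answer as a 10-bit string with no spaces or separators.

0111110111

XOR of the 9 data bits: 0⊕1⊕1⊕1⊕1⊕1⊕0⊕1⊕1 = 1
Parity bit = 1 (so all 10 bits XOR to 0).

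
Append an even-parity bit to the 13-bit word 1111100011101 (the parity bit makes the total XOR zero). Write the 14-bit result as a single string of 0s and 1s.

XOR of the 13 data bits: 1⊕1⊕1⊕1⊕1⊕0⊕0⊕0⊕1⊕1⊕1⊕0⊕1 = 1
Parity bit = 1 (so all 14 bits XOR to 0).

11111000111011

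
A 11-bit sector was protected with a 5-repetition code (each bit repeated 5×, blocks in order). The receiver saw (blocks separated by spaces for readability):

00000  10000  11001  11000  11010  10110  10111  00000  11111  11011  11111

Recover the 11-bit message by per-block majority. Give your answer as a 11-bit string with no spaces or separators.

00101110111

Block 1 (00000): 0 ones → 0
Block 2 (10000): 1 one → 0
Block 3 (11001): 3 ones → 1
Block 4 (11000): 2 ones → 0
Block 5 (11010): 3 ones → 1
Block 6 (10110): 3 ones → 1
Block 7 (10111): 4 ones → 1
Block 8 (00000): 0 ones → 0
Block 9 (11111): 5 ones → 1
Block 10 (11011): 4 ones → 1
Block 11 (11111): 5 ones → 1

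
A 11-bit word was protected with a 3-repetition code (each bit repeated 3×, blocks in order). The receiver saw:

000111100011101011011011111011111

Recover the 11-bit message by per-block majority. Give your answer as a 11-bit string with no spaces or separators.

01011111111

Block 1 (000): 0 ones → 0
Block 2 (111): 3 ones → 1
Block 3 (100): 1 one → 0
Block 4 (011): 2 ones → 1
Block 5 (101): 2 ones → 1
Block 6 (011): 2 ones → 1
Block 7 (011): 2 ones → 1
Block 8 (011): 2 ones → 1
Block 9 (111): 3 ones → 1
Block 10 (011): 2 ones → 1
Block 11 (111): 3 ones → 1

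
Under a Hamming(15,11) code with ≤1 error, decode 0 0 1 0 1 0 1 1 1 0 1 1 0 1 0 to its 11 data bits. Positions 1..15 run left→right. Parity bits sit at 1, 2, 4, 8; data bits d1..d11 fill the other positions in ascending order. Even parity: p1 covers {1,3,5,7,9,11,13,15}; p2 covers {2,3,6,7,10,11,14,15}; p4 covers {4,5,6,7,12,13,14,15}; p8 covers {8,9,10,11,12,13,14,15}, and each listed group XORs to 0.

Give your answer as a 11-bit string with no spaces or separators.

s1 (pos 1,3,5,7,9,11,13,15): 0⊕1⊕1⊕1⊕1⊕1⊕0⊕0 = 1
s2 (pos 2,3,6,7,10,11,14,15): 0⊕1⊕0⊕1⊕0⊕1⊕1⊕0 = 0
s4 (pos 4,5,6,7,12,13,14,15): 0⊕1⊕0⊕1⊕1⊕0⊕1⊕0 = 0
s8 (pos 8,9,10,11,12,13,14,15): 1⊕1⊕0⊕1⊕1⊕0⊕1⊕0 = 1
Syndrome s8…s1 = 1001 → error at position 9.
Flip position 9: 001010111011010 → 001010110011010
Read data bits from positions 3,5,6,7,9,10,11,12,13,14,15: 11010011010

11010011010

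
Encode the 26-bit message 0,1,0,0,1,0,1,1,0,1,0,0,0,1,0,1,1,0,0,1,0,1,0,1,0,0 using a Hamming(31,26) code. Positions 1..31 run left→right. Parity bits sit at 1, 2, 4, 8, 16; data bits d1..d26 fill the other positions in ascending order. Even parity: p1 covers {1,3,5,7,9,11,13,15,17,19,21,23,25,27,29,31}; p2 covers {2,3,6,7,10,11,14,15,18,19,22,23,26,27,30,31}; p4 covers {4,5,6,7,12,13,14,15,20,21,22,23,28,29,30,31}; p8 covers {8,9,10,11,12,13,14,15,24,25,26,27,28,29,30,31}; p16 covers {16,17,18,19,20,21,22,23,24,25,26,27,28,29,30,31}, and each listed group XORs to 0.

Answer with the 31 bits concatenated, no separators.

0100100110110100001011001010100

Place data at non-parity positions: p1 p2 0 p4 1 0 0 p8 1 0 1 1 0 1 0 p16 0 0 1 0 1 1 0 0 1 0 1 0 1 0 0
p1 (pos 1,3,5,7,9,11,13,15,17,19,21,23,25,27,29,31): XOR of data positions = 0⊕1⊕0⊕1⊕1⊕0⊕0⊕0⊕1⊕1⊕0⊕1⊕1⊕1⊕0 = 0
p2 (pos 2,3,6,7,10,11,14,15,18,19,22,23,26,27,30,31): XOR of data positions = 0⊕0⊕0⊕0⊕1⊕1⊕0⊕0⊕1⊕1⊕0⊕0⊕1⊕0⊕0 = 1
p4 (pos 4,5,6,7,12,13,14,15,20,21,22,23,28,29,30,31): XOR of data positions = 1⊕0⊕0⊕1⊕0⊕1⊕0⊕0⊕1⊕1⊕0⊕0⊕1⊕0⊕0 = 0
p8 (pos 8,9,10,11,12,13,14,15,24,25,26,27,28,29,30,31): XOR of data positions = 1⊕0⊕1⊕1⊕0⊕1⊕0⊕0⊕1⊕0⊕1⊕0⊕1⊕0⊕0 = 1
p16 (pos 16,17,18,19,20,21,22,23,24,25,26,27,28,29,30,31): XOR of data positions = 0⊕0⊕1⊕0⊕1⊕1⊕0⊕0⊕1⊕0⊕1⊕0⊕1⊕0⊕0 = 0
Codeword: 0100100110110100001011001010100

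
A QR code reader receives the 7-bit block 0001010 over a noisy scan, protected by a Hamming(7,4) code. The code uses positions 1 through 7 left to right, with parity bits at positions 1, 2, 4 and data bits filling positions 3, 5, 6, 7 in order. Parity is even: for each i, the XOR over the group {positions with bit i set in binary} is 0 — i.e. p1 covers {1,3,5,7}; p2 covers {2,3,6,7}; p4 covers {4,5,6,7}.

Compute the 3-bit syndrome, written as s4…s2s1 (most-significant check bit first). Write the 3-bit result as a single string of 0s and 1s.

010

s1 (pos 1,3,5,7): 0⊕0⊕0⊕0 = 0
s2 (pos 2,3,6,7): 0⊕0⊕1⊕0 = 1
s4 (pos 4,5,6,7): 1⊕0⊕1⊕0 = 0
Syndrome s4…s1 = 010 → error at position 2.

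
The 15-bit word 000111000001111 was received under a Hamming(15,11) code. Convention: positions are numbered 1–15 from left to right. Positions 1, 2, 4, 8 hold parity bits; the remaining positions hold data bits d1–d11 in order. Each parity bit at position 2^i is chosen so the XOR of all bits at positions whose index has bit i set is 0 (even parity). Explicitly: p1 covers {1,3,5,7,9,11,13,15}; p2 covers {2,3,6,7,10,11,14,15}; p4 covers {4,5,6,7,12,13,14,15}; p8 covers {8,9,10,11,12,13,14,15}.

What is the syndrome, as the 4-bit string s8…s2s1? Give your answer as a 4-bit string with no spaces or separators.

0111

s1 (pos 1,3,5,7,9,11,13,15): 0⊕0⊕1⊕0⊕0⊕0⊕1⊕1 = 1
s2 (pos 2,3,6,7,10,11,14,15): 0⊕0⊕1⊕0⊕0⊕0⊕1⊕1 = 1
s4 (pos 4,5,6,7,12,13,14,15): 1⊕1⊕1⊕0⊕1⊕1⊕1⊕1 = 1
s8 (pos 8,9,10,11,12,13,14,15): 0⊕0⊕0⊕0⊕1⊕1⊕1⊕1 = 0
Syndrome s8…s1 = 0111 → error at position 7.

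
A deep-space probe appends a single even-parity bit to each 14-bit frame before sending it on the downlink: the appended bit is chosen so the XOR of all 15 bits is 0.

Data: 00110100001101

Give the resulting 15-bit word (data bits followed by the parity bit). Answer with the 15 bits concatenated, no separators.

XOR of the 14 data bits: 0⊕0⊕1⊕1⊕0⊕1⊕0⊕0⊕0⊕0⊕1⊕1⊕0⊕1 = 0
Parity bit = 0 (so all 15 bits XOR to 0).

001101000011010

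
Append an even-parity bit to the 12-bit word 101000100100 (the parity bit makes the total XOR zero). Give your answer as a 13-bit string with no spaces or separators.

1010001001000

XOR of the 12 data bits: 1⊕0⊕1⊕0⊕0⊕0⊕1⊕0⊕0⊕1⊕0⊕0 = 0
Parity bit = 0 (so all 13 bits XOR to 0).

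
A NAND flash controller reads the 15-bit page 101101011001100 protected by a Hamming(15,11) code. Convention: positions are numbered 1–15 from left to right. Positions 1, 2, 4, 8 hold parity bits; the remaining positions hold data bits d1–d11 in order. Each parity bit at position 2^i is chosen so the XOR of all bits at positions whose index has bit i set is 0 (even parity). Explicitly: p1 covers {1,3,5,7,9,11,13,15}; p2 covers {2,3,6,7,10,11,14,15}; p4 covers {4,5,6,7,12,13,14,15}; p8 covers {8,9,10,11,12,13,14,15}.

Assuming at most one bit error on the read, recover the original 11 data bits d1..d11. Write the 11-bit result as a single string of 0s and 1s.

10101001100

s1 (pos 1,3,5,7,9,11,13,15): 1⊕1⊕0⊕0⊕1⊕0⊕1⊕0 = 0
s2 (pos 2,3,6,7,10,11,14,15): 0⊕1⊕1⊕0⊕0⊕0⊕0⊕0 = 0
s4 (pos 4,5,6,7,12,13,14,15): 1⊕0⊕1⊕0⊕1⊕1⊕0⊕0 = 0
s8 (pos 8,9,10,11,12,13,14,15): 1⊕1⊕0⊕0⊕1⊕1⊕0⊕0 = 0
Syndrome s8…s1 = 0000 → no error.
Read data bits from positions 3,5,6,7,9,10,11,12,13,14,15: 10101001100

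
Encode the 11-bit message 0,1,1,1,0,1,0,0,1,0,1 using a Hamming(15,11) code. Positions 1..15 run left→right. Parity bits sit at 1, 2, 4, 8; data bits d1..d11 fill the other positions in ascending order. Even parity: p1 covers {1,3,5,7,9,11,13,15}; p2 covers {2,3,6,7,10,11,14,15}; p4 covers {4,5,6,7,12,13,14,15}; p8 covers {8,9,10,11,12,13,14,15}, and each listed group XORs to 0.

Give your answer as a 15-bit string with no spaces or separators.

Place data at non-parity positions: p1 p2 0 p4 1 1 1 p8 0 1 0 0 1 0 1
p1 (pos 1,3,5,7,9,11,13,15): XOR of data positions = 0⊕1⊕1⊕0⊕0⊕1⊕1 = 0
p2 (pos 2,3,6,7,10,11,14,15): XOR of data positions = 0⊕1⊕1⊕1⊕0⊕0⊕1 = 0
p4 (pos 4,5,6,7,12,13,14,15): XOR of data positions = 1⊕1⊕1⊕0⊕1⊕0⊕1 = 1
p8 (pos 8,9,10,11,12,13,14,15): XOR of data positions = 0⊕1⊕0⊕0⊕1⊕0⊕1 = 1
Codeword: 000111110100101

000111110100101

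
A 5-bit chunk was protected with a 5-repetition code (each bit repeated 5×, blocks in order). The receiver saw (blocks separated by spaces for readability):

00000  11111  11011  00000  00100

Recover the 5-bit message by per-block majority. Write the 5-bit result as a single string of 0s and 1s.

Block 1 (00000): 0 ones → 0
Block 2 (11111): 5 ones → 1
Block 3 (11011): 4 ones → 1
Block 4 (00000): 0 ones → 0
Block 5 (00100): 1 one → 0

01100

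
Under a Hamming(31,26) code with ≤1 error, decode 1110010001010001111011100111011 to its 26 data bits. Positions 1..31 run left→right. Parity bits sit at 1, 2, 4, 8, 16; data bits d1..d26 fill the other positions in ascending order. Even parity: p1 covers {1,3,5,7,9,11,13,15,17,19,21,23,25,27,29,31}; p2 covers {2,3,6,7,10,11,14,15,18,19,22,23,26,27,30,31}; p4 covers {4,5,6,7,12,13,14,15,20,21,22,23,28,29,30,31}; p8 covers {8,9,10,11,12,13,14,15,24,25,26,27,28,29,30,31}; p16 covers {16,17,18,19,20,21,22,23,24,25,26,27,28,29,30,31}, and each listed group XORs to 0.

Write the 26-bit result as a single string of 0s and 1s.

s1 (pos 1,3,5,7,9,11,13,15,17,19,21,23,25,27,29,31): 1⊕1⊕0⊕0⊕0⊕0⊕0⊕0⊕1⊕1⊕1⊕1⊕0⊕1⊕0⊕1 = 0
s2 (pos 2,3,6,7,10,11,14,15,18,19,22,23,26,27,30,31): 1⊕1⊕1⊕0⊕1⊕0⊕0⊕0⊕1⊕1⊕1⊕1⊕1⊕1⊕1⊕1 = 0
s4 (pos 4,5,6,7,12,13,14,15,20,21,22,23,28,29,30,31): 0⊕0⊕1⊕0⊕1⊕0⊕0⊕0⊕0⊕1⊕1⊕1⊕1⊕0⊕1⊕1 = 0
s8 (pos 8,9,10,11,12,13,14,15,24,25,26,27,28,29,30,31): 0⊕0⊕1⊕0⊕1⊕0⊕0⊕0⊕0⊕0⊕1⊕1⊕1⊕0⊕1⊕1 = 1
s16 (pos 16,17,18,19,20,21,22,23,24,25,26,27,28,29,30,31): 1⊕1⊕1⊕1⊕0⊕1⊕1⊕1⊕0⊕0⊕1⊕1⊕1⊕0⊕1⊕1 = 0
Syndrome s16…s1 = 01000 → error at position 8.
Flip position 8: 1110010001010001111011100111011 → 1110010101010001111011100111011
Read data bits from positions 3,5,6,7,9,10,11,12,13,14,15,17,18,19,20,21,22,23,24,25,26,27,28,29,30,31: 10100101000111011100111011

10100101000111011100111011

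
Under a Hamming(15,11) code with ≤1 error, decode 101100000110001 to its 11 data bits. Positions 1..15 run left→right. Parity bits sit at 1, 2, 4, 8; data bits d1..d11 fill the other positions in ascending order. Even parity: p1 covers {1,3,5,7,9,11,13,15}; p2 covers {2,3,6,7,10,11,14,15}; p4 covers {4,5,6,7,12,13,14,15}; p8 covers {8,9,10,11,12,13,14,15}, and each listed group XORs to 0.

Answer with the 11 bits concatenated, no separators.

s1 (pos 1,3,5,7,9,11,13,15): 1⊕1⊕0⊕0⊕0⊕1⊕0⊕1 = 0
s2 (pos 2,3,6,7,10,11,14,15): 0⊕1⊕0⊕0⊕1⊕1⊕0⊕1 = 0
s4 (pos 4,5,6,7,12,13,14,15): 1⊕0⊕0⊕0⊕0⊕0⊕0⊕1 = 0
s8 (pos 8,9,10,11,12,13,14,15): 0⊕0⊕1⊕1⊕0⊕0⊕0⊕1 = 1
Syndrome s8…s1 = 1000 → error at position 8.
Flip position 8: 101100000110001 → 101100010110001
Read data bits from positions 3,5,6,7,9,10,11,12,13,14,15: 10000110001

10000110001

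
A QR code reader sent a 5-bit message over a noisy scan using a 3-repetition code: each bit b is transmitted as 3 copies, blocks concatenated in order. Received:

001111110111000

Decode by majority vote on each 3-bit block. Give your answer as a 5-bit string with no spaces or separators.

Block 1 (001): 1 one → 0
Block 2 (111): 3 ones → 1
Block 3 (110): 2 ones → 1
Block 4 (111): 3 ones → 1
Block 5 (000): 0 ones → 0

01110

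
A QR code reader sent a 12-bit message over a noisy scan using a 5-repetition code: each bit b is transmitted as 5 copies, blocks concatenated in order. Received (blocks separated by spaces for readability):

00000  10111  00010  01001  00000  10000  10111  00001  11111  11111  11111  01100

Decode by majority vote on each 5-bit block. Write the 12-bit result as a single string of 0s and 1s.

Block 1 (00000): 0 ones → 0
Block 2 (10111): 4 ones → 1
Block 3 (00010): 1 one → 0
Block 4 (01001): 2 ones → 0
Block 5 (00000): 0 ones → 0
Block 6 (10000): 1 one → 0
Block 7 (10111): 4 ones → 1
Block 8 (00001): 1 one → 0
Block 9 (11111): 5 ones → 1
Block 10 (11111): 5 ones → 1
Block 11 (11111): 5 ones → 1
Block 12 (01100): 2 ones → 0

010000101110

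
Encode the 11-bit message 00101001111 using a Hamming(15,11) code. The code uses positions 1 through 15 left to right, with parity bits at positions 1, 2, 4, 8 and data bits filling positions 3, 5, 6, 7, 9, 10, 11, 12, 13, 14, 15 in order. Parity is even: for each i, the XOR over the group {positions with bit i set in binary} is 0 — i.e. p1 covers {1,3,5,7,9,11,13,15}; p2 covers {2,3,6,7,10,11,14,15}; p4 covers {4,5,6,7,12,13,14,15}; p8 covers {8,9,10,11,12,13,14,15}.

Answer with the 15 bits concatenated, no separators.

Place data at non-parity positions: p1 p2 0 p4 0 1 0 p8 1 0 0 1 1 1 1
p1 (pos 1,3,5,7,9,11,13,15): XOR of data positions = 0⊕0⊕0⊕1⊕0⊕1⊕1 = 1
p2 (pos 2,3,6,7,10,11,14,15): XOR of data positions = 0⊕1⊕0⊕0⊕0⊕1⊕1 = 1
p4 (pos 4,5,6,7,12,13,14,15): XOR of data positions = 0⊕1⊕0⊕1⊕1⊕1⊕1 = 1
p8 (pos 8,9,10,11,12,13,14,15): XOR of data positions = 1⊕0⊕0⊕1⊕1⊕1⊕1 = 1
Codeword: 110101011001111

110101011001111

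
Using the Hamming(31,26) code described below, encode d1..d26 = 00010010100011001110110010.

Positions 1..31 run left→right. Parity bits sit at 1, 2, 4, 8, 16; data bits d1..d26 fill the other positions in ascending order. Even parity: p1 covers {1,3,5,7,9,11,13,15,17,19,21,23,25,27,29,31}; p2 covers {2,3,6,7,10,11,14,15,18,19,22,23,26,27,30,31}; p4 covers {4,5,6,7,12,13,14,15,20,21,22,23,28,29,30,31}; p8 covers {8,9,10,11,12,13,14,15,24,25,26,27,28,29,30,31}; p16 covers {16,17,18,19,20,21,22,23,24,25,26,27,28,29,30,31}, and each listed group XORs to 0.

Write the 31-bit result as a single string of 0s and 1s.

0101001000101000011001110110010

Place data at non-parity positions: p1 p2 0 p4 0 0 1 p8 0 0 1 0 1 0 0 p16 0 1 1 0 0 1 1 1 0 1 1 0 0 1 0
p1 (pos 1,3,5,7,9,11,13,15,17,19,21,23,25,27,29,31): XOR of data positions = 0⊕0⊕1⊕0⊕1⊕1⊕0⊕0⊕1⊕0⊕1⊕0⊕1⊕0⊕0 = 0
p2 (pos 2,3,6,7,10,11,14,15,18,19,22,23,26,27,30,31): XOR of data positions = 0⊕0⊕1⊕0⊕1⊕0⊕0⊕1⊕1⊕1⊕1⊕1⊕1⊕1⊕0 = 1
p4 (pos 4,5,6,7,12,13,14,15,20,21,22,23,28,29,30,31): XOR of data positions = 0⊕0⊕1⊕0⊕1⊕0⊕0⊕0⊕0⊕1⊕1⊕0⊕0⊕1⊕0 = 1
p8 (pos 8,9,10,11,12,13,14,15,24,25,26,27,28,29,30,31): XOR of data positions = 0⊕0⊕1⊕0⊕1⊕0⊕0⊕1⊕0⊕1⊕1⊕0⊕0⊕1⊕0 = 0
p16 (pos 16,17,18,19,20,21,22,23,24,25,26,27,28,29,30,31): XOR of data positions = 0⊕1⊕1⊕0⊕0⊕1⊕1⊕1⊕0⊕1⊕1⊕0⊕0⊕1⊕0 = 0
Codeword: 0101001000101000011001110110010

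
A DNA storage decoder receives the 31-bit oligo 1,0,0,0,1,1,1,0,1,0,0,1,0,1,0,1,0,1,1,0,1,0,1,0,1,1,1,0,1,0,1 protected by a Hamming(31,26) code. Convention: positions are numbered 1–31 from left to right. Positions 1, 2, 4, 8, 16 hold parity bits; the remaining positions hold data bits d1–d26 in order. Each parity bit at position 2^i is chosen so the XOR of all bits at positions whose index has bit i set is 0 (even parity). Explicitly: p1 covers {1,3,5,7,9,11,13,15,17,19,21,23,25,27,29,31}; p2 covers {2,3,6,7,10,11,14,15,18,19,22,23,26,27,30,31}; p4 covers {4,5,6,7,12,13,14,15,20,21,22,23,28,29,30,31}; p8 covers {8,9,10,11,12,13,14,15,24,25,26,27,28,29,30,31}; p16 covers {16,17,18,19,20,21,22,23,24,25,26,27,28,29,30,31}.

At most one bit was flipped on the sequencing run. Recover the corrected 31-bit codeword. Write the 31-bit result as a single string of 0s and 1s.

s1 (pos 1,3,5,7,9,11,13,15,17,19,21,23,25,27,29,31): 1⊕0⊕1⊕1⊕1⊕0⊕0⊕0⊕0⊕1⊕1⊕1⊕1⊕1⊕1⊕1 = 1
s2 (pos 2,3,6,7,10,11,14,15,18,19,22,23,26,27,30,31): 0⊕0⊕1⊕1⊕0⊕0⊕1⊕0⊕1⊕1⊕0⊕1⊕1⊕1⊕0⊕1 = 1
s4 (pos 4,5,6,7,12,13,14,15,20,21,22,23,28,29,30,31): 0⊕1⊕1⊕1⊕1⊕0⊕1⊕0⊕0⊕1⊕0⊕1⊕0⊕1⊕0⊕1 = 1
s8 (pos 8,9,10,11,12,13,14,15,24,25,26,27,28,29,30,31): 0⊕1⊕0⊕0⊕1⊕0⊕1⊕0⊕0⊕1⊕1⊕1⊕0⊕1⊕0⊕1 = 0
s16 (pos 16,17,18,19,20,21,22,23,24,25,26,27,28,29,30,31): 1⊕0⊕1⊕1⊕0⊕1⊕0⊕1⊕0⊕1⊕1⊕1⊕0⊕1⊕0⊕1 = 0
Syndrome s16…s1 = 00111 → error at position 7.
Flip position 7: 1000111010010101011010101110101 → 1000110010010101011010101110101

1000110010010101011010101110101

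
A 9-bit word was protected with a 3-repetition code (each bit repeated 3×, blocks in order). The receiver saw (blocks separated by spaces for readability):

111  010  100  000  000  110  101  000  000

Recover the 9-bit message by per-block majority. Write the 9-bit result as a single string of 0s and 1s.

100001100

Block 1 (111): 3 ones → 1
Block 2 (010): 1 one → 0
Block 3 (100): 1 one → 0
Block 4 (000): 0 ones → 0
Block 5 (000): 0 ones → 0
Block 6 (110): 2 ones → 1
Block 7 (101): 2 ones → 1
Block 8 (000): 0 ones → 0
Block 9 (000): 0 ones → 0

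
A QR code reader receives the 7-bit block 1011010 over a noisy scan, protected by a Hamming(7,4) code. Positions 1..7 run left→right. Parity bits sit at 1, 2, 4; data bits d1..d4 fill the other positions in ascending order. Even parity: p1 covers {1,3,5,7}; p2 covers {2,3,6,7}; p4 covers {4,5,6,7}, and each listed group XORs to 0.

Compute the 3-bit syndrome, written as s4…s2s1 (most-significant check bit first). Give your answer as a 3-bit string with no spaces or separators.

000

s1 (pos 1,3,5,7): 1⊕1⊕0⊕0 = 0
s2 (pos 2,3,6,7): 0⊕1⊕1⊕0 = 0
s4 (pos 4,5,6,7): 1⊕0⊕1⊕0 = 0
Syndrome s4…s1 = 000 → no error.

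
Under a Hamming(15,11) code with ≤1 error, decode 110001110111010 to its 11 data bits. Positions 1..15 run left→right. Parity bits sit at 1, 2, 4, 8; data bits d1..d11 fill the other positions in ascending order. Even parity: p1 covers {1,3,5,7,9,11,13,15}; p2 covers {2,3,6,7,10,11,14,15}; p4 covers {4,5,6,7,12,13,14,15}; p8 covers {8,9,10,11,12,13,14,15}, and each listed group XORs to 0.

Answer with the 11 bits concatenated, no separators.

s1 (pos 1,3,5,7,9,11,13,15): 1⊕0⊕0⊕1⊕0⊕1⊕0⊕0 = 1
s2 (pos 2,3,6,7,10,11,14,15): 1⊕0⊕1⊕1⊕1⊕1⊕1⊕0 = 0
s4 (pos 4,5,6,7,12,13,14,15): 0⊕0⊕1⊕1⊕1⊕0⊕1⊕0 = 0
s8 (pos 8,9,10,11,12,13,14,15): 1⊕0⊕1⊕1⊕1⊕0⊕1⊕0 = 1
Syndrome s8…s1 = 1001 → error at position 9.
Flip position 9: 110001110111010 → 110001111111010
Read data bits from positions 3,5,6,7,9,10,11,12,13,14,15: 00111111010

00111111010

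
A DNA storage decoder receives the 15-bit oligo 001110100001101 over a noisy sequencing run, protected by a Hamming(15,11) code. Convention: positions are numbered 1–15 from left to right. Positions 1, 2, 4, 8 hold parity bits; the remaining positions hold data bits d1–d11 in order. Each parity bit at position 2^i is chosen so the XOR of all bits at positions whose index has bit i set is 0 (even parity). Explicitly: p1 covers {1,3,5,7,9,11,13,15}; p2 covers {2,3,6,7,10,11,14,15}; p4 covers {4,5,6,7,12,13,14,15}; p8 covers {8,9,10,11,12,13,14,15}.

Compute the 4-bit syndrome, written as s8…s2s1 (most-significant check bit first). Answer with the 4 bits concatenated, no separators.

1011

s1 (pos 1,3,5,7,9,11,13,15): 0⊕1⊕1⊕1⊕0⊕0⊕1⊕1 = 1
s2 (pos 2,3,6,7,10,11,14,15): 0⊕1⊕0⊕1⊕0⊕0⊕0⊕1 = 1
s4 (pos 4,5,6,7,12,13,14,15): 1⊕1⊕0⊕1⊕1⊕1⊕0⊕1 = 0
s8 (pos 8,9,10,11,12,13,14,15): 0⊕0⊕0⊕0⊕1⊕1⊕0⊕1 = 1
Syndrome s8…s1 = 1011 → error at position 11.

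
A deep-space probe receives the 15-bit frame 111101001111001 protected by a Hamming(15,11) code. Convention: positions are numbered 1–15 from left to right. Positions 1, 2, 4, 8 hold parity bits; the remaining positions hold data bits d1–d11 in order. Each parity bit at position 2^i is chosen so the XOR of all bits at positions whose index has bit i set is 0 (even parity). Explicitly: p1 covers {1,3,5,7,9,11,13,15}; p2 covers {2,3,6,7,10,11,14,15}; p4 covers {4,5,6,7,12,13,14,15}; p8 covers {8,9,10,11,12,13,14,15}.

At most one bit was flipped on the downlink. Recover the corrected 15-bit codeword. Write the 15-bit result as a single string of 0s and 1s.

s1 (pos 1,3,5,7,9,11,13,15): 1⊕1⊕0⊕0⊕1⊕1⊕0⊕1 = 1
s2 (pos 2,3,6,7,10,11,14,15): 1⊕1⊕1⊕0⊕1⊕1⊕0⊕1 = 0
s4 (pos 4,5,6,7,12,13,14,15): 1⊕0⊕1⊕0⊕1⊕0⊕0⊕1 = 0
s8 (pos 8,9,10,11,12,13,14,15): 0⊕1⊕1⊕1⊕1⊕0⊕0⊕1 = 1
Syndrome s8…s1 = 1001 → error at position 9.
Flip position 9: 111101001111001 → 111101000111001

111101000111001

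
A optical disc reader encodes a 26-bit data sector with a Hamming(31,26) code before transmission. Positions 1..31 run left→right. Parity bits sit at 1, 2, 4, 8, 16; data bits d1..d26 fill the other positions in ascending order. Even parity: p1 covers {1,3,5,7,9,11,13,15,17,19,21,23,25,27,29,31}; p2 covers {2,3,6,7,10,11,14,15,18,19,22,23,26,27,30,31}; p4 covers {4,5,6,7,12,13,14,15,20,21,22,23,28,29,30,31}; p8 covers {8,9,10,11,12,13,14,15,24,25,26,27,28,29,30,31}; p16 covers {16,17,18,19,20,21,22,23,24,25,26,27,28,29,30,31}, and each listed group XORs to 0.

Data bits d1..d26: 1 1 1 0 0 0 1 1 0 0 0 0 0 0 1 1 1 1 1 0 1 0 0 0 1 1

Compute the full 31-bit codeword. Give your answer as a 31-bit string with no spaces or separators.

0011110000110000000111110100011

Place data at non-parity positions: p1 p2 1 p4 1 1 0 p8 0 0 1 1 0 0 0 p16 0 0 0 1 1 1 1 1 0 1 0 0 0 1 1
p1 (pos 1,3,5,7,9,11,13,15,17,19,21,23,25,27,29,31): XOR of data positions = 1⊕1⊕0⊕0⊕1⊕0⊕0⊕0⊕0⊕1⊕1⊕0⊕0⊕0⊕1 = 0
p2 (pos 2,3,6,7,10,11,14,15,18,19,22,23,26,27,30,31): XOR of data positions = 1⊕1⊕0⊕0⊕1⊕0⊕0⊕0⊕0⊕1⊕1⊕1⊕0⊕1⊕1 = 0
p4 (pos 4,5,6,7,12,13,14,15,20,21,22,23,28,29,30,31): XOR of data positions = 1⊕1⊕0⊕1⊕0⊕0⊕0⊕1⊕1⊕1⊕1⊕0⊕0⊕1⊕1 = 1
p8 (pos 8,9,10,11,12,13,14,15,24,25,26,27,28,29,30,31): XOR of data positions = 0⊕0⊕1⊕1⊕0⊕0⊕0⊕1⊕0⊕1⊕0⊕0⊕0⊕1⊕1 = 0
p16 (pos 16,17,18,19,20,21,22,23,24,25,26,27,28,29,30,31): XOR of data positions = 0⊕0⊕0⊕1⊕1⊕1⊕1⊕1⊕0⊕1⊕0⊕0⊕0⊕1⊕1 = 0
Codeword: 0011110000110000000111110100011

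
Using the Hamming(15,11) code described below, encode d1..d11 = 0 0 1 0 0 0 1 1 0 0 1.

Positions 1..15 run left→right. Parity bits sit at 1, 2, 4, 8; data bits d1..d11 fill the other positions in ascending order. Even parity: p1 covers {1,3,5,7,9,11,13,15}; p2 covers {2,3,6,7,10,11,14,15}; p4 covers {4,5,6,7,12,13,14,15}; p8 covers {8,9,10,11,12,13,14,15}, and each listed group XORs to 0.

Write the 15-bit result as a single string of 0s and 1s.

010101010011001

Place data at non-parity positions: p1 p2 0 p4 0 1 0 p8 0 0 1 1 0 0 1
p1 (pos 1,3,5,7,9,11,13,15): XOR of data positions = 0⊕0⊕0⊕0⊕1⊕0⊕1 = 0
p2 (pos 2,3,6,7,10,11,14,15): XOR of data positions = 0⊕1⊕0⊕0⊕1⊕0⊕1 = 1
p4 (pos 4,5,6,7,12,13,14,15): XOR of data positions = 0⊕1⊕0⊕1⊕0⊕0⊕1 = 1
p8 (pos 8,9,10,11,12,13,14,15): XOR of data positions = 0⊕0⊕1⊕1⊕0⊕0⊕1 = 1
Codeword: 010101010011001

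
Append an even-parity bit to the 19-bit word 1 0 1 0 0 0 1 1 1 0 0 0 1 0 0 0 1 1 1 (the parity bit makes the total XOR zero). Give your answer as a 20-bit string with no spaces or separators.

XOR of the 19 data bits: 1⊕0⊕1⊕0⊕0⊕0⊕1⊕1⊕1⊕0⊕0⊕0⊕1⊕0⊕0⊕0⊕1⊕1⊕1 = 1
Parity bit = 1 (so all 20 bits XOR to 0).

10100011100010001111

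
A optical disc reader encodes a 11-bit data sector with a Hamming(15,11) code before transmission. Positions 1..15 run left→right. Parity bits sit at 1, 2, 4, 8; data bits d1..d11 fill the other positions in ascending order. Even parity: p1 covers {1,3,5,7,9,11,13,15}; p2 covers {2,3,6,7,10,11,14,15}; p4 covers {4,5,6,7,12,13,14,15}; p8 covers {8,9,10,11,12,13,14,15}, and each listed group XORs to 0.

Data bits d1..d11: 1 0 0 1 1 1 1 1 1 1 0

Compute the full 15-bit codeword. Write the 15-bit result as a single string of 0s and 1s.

111000101111110

Place data at non-parity positions: p1 p2 1 p4 0 0 1 p8 1 1 1 1 1 1 0
p1 (pos 1,3,5,7,9,11,13,15): XOR of data positions = 1⊕0⊕1⊕1⊕1⊕1⊕0 = 1
p2 (pos 2,3,6,7,10,11,14,15): XOR of data positions = 1⊕0⊕1⊕1⊕1⊕1⊕0 = 1
p4 (pos 4,5,6,7,12,13,14,15): XOR of data positions = 0⊕0⊕1⊕1⊕1⊕1⊕0 = 0
p8 (pos 8,9,10,11,12,13,14,15): XOR of data positions = 1⊕1⊕1⊕1⊕1⊕1⊕0 = 0
Codeword: 111000101111110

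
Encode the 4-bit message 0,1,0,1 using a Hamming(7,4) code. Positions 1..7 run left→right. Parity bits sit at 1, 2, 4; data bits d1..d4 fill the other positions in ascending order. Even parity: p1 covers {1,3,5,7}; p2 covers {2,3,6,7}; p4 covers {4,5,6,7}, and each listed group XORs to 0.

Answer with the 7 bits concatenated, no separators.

Place data at non-parity positions: p1 p2 0 p4 1 0 1
p1 (pos 1,3,5,7): XOR of data positions = 0⊕1⊕1 = 0
p2 (pos 2,3,6,7): XOR of data positions = 0⊕0⊕1 = 1
p4 (pos 4,5,6,7): XOR of data positions = 1⊕0⊕1 = 0
Codeword: 0100101

0100101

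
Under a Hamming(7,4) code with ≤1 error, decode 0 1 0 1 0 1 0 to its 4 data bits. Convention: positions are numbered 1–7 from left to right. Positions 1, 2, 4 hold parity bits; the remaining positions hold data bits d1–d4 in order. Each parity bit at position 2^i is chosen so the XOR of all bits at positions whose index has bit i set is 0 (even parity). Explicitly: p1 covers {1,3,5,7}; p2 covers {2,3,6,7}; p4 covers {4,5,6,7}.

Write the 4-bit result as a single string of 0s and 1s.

s1 (pos 1,3,5,7): 0⊕0⊕0⊕0 = 0
s2 (pos 2,3,6,7): 1⊕0⊕1⊕0 = 0
s4 (pos 4,5,6,7): 1⊕0⊕1⊕0 = 0
Syndrome s4…s1 = 000 → no error.
Read data bits from positions 3,5,6,7: 0010

0010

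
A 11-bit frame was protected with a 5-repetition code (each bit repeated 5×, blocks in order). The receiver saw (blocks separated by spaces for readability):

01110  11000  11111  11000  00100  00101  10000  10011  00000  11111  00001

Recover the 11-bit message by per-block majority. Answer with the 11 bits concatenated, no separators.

Block 1 (01110): 3 ones → 1
Block 2 (11000): 2 ones → 0
Block 3 (11111): 5 ones → 1
Block 4 (11000): 2 ones → 0
Block 5 (00100): 1 one → 0
Block 6 (00101): 2 ones → 0
Block 7 (10000): 1 one → 0
Block 8 (10011): 3 ones → 1
Block 9 (00000): 0 ones → 0
Block 10 (11111): 5 ones → 1
Block 11 (00001): 1 one → 0

10100001010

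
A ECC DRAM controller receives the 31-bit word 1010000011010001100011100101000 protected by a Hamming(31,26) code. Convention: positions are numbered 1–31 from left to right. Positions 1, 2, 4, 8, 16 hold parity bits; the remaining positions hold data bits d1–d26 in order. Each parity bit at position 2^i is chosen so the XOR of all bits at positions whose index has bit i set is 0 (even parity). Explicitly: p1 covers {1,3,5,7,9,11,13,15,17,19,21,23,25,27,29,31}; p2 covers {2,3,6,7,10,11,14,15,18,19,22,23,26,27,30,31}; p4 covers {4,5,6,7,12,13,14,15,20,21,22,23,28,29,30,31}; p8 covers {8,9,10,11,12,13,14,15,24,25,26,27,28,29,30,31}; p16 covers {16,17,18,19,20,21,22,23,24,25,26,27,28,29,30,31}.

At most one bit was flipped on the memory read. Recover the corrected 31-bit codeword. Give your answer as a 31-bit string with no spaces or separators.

s1 (pos 1,3,5,7,9,11,13,15,17,19,21,23,25,27,29,31): 1⊕1⊕0⊕0⊕1⊕0⊕0⊕0⊕1⊕0⊕1⊕1⊕0⊕0⊕0⊕0 = 0
s2 (pos 2,3,6,7,10,11,14,15,18,19,22,23,26,27,30,31): 0⊕1⊕0⊕0⊕1⊕0⊕0⊕0⊕0⊕0⊕1⊕1⊕1⊕0⊕0⊕0 = 1
s4 (pos 4,5,6,7,12,13,14,15,20,21,22,23,28,29,30,31): 0⊕0⊕0⊕0⊕1⊕0⊕0⊕0⊕0⊕1⊕1⊕1⊕1⊕0⊕0⊕0 = 1
s8 (pos 8,9,10,11,12,13,14,15,24,25,26,27,28,29,30,31): 0⊕1⊕1⊕0⊕1⊕0⊕0⊕0⊕0⊕0⊕1⊕0⊕1⊕0⊕0⊕0 = 1
s16 (pos 16,17,18,19,20,21,22,23,24,25,26,27,28,29,30,31): 1⊕1⊕0⊕0⊕0⊕1⊕1⊕1⊕0⊕0⊕1⊕0⊕1⊕0⊕0⊕0 = 1
Syndrome s16…s1 = 11110 → error at position 30.
Flip position 30: 1010000011010001100011100101000 → 1010000011010001100011100101010

1010000011010001100011100101010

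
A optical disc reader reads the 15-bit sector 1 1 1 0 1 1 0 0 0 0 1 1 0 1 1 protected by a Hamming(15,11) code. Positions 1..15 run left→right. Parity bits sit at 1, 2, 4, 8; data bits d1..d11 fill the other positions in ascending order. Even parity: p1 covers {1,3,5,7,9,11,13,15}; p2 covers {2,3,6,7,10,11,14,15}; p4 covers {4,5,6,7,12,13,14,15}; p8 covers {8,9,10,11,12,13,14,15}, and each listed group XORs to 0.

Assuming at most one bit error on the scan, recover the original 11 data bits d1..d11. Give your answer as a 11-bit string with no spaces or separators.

s1 (pos 1,3,5,7,9,11,13,15): 1⊕1⊕1⊕0⊕0⊕1⊕0⊕1 = 1
s2 (pos 2,3,6,7,10,11,14,15): 1⊕1⊕1⊕0⊕0⊕1⊕1⊕1 = 0
s4 (pos 4,5,6,7,12,13,14,15): 0⊕1⊕1⊕0⊕1⊕0⊕1⊕1 = 1
s8 (pos 8,9,10,11,12,13,14,15): 0⊕0⊕0⊕1⊕1⊕0⊕1⊕1 = 0
Syndrome s8…s1 = 0101 → error at position 5.
Flip position 5: 111011000011011 → 111001000011011
Read data bits from positions 3,5,6,7,9,10,11,12,13,14,15: 10100011011

10100011011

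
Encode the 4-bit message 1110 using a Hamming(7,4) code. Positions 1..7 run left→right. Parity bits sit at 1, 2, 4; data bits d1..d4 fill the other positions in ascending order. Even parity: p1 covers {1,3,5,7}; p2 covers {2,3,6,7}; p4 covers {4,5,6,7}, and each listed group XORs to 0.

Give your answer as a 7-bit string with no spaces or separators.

0010110

Place data at non-parity positions: p1 p2 1 p4 1 1 0
p1 (pos 1,3,5,7): XOR of data positions = 1⊕1⊕0 = 0
p2 (pos 2,3,6,7): XOR of data positions = 1⊕1⊕0 = 0
p4 (pos 4,5,6,7): XOR of data positions = 1⊕1⊕0 = 0
Codeword: 0010110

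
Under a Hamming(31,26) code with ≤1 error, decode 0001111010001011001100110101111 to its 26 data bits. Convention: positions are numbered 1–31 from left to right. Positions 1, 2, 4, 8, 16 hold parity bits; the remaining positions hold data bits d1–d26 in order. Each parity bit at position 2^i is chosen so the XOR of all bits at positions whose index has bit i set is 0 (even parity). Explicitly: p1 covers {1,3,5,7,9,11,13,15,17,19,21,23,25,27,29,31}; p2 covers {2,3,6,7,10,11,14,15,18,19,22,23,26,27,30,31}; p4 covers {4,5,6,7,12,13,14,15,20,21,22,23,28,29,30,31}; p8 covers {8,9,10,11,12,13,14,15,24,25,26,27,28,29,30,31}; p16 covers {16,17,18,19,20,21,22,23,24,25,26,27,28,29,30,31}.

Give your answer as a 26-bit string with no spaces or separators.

s1 (pos 1,3,5,7,9,11,13,15,17,19,21,23,25,27,29,31): 0⊕0⊕1⊕1⊕1⊕0⊕1⊕1⊕0⊕1⊕0⊕1⊕0⊕0⊕1⊕1 = 1
s2 (pos 2,3,6,7,10,11,14,15,18,19,22,23,26,27,30,31): 0⊕0⊕1⊕1⊕0⊕0⊕0⊕1⊕0⊕1⊕0⊕1⊕1⊕0⊕1⊕1 = 0
s4 (pos 4,5,6,7,12,13,14,15,20,21,22,23,28,29,30,31): 1⊕1⊕1⊕1⊕0⊕1⊕0⊕1⊕1⊕0⊕0⊕1⊕1⊕1⊕1⊕1 = 0
s8 (pos 8,9,10,11,12,13,14,15,24,25,26,27,28,29,30,31): 0⊕1⊕0⊕0⊕0⊕1⊕0⊕1⊕1⊕0⊕1⊕0⊕1⊕1⊕1⊕1 = 1
s16 (pos 16,17,18,19,20,21,22,23,24,25,26,27,28,29,30,31): 1⊕0⊕0⊕1⊕1⊕0⊕0⊕1⊕1⊕0⊕1⊕0⊕1⊕1⊕1⊕1 = 0
Syndrome s16…s1 = 01001 → error at position 9.
Flip position 9: 0001111010001011001100110101111 → 0001111000001011001100110101111
Read data bits from positions 3,5,6,7,9,10,11,12,13,14,15,17,18,19,20,21,22,23,24,25,26,27,28,29,30,31: 01110000101001100110101111

01110000101001100110101111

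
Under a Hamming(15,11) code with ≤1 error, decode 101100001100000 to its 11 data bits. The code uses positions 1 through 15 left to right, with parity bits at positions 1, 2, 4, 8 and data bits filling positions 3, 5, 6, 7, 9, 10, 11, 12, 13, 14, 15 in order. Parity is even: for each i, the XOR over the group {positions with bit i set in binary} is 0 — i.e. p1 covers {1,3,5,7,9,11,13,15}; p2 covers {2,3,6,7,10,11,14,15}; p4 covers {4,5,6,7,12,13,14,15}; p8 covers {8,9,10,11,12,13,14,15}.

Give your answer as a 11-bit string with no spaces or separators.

11001100000

s1 (pos 1,3,5,7,9,11,13,15): 1⊕1⊕0⊕0⊕1⊕0⊕0⊕0 = 1
s2 (pos 2,3,6,7,10,11,14,15): 0⊕1⊕0⊕0⊕1⊕0⊕0⊕0 = 0
s4 (pos 4,5,6,7,12,13,14,15): 1⊕0⊕0⊕0⊕0⊕0⊕0⊕0 = 1
s8 (pos 8,9,10,11,12,13,14,15): 0⊕1⊕1⊕0⊕0⊕0⊕0⊕0 = 0
Syndrome s8…s1 = 0101 → error at position 5.
Flip position 5: 101100001100000 → 101110001100000
Read data bits from positions 3,5,6,7,9,10,11,12,13,14,15: 11001100000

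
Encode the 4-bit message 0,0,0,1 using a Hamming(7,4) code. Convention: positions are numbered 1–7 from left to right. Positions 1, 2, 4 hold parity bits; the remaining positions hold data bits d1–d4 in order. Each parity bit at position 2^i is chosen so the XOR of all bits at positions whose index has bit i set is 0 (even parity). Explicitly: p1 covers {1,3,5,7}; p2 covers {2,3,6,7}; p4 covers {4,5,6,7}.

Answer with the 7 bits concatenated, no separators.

1101001

Place data at non-parity positions: p1 p2 0 p4 0 0 1
p1 (pos 1,3,5,7): XOR of data positions = 0⊕0⊕1 = 1
p2 (pos 2,3,6,7): XOR of data positions = 0⊕0⊕1 = 1
p4 (pos 4,5,6,7): XOR of data positions = 0⊕0⊕1 = 1
Codeword: 1101001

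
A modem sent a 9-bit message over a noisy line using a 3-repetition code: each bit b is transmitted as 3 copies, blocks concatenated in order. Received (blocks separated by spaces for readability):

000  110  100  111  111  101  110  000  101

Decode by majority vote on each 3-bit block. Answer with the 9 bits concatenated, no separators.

Block 1 (000): 0 ones → 0
Block 2 (110): 2 ones → 1
Block 3 (100): 1 one → 0
Block 4 (111): 3 ones → 1
Block 5 (111): 3 ones → 1
Block 6 (101): 2 ones → 1
Block 7 (110): 2 ones → 1
Block 8 (000): 0 ones → 0
Block 9 (101): 2 ones → 1

010111101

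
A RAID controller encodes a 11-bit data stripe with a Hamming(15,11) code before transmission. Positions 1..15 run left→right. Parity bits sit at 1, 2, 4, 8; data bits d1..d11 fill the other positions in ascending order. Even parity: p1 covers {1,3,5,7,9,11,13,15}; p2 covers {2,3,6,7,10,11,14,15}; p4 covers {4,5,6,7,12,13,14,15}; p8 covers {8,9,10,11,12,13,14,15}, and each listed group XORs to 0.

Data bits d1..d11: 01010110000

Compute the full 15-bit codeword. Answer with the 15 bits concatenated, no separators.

Place data at non-parity positions: p1 p2 0 p4 1 0 1 p8 0 1 1 0 0 0 0
p1 (pos 1,3,5,7,9,11,13,15): XOR of data positions = 0⊕1⊕1⊕0⊕1⊕0⊕0 = 1
p2 (pos 2,3,6,7,10,11,14,15): XOR of data positions = 0⊕0⊕1⊕1⊕1⊕0⊕0 = 1
p4 (pos 4,5,6,7,12,13,14,15): XOR of data positions = 1⊕0⊕1⊕0⊕0⊕0⊕0 = 0
p8 (pos 8,9,10,11,12,13,14,15): XOR of data positions = 0⊕1⊕1⊕0⊕0⊕0⊕0 = 0
Codeword: 110010100110000

110010100110000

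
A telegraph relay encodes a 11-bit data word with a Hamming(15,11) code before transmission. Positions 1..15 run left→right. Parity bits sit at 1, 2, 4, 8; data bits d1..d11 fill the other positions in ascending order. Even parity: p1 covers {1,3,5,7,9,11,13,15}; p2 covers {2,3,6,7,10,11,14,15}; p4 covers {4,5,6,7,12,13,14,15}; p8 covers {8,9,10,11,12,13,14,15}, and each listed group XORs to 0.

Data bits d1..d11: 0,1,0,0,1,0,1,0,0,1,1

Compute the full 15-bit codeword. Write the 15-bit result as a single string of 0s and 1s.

010110001010011

Place data at non-parity positions: p1 p2 0 p4 1 0 0 p8 1 0 1 0 0 1 1
p1 (pos 1,3,5,7,9,11,13,15): XOR of data positions = 0⊕1⊕0⊕1⊕1⊕0⊕1 = 0
p2 (pos 2,3,6,7,10,11,14,15): XOR of data positions = 0⊕0⊕0⊕0⊕1⊕1⊕1 = 1
p4 (pos 4,5,6,7,12,13,14,15): XOR of data positions = 1⊕0⊕0⊕0⊕0⊕1⊕1 = 1
p8 (pos 8,9,10,11,12,13,14,15): XOR of data positions = 1⊕0⊕1⊕0⊕0⊕1⊕1 = 0
Codeword: 010110001010011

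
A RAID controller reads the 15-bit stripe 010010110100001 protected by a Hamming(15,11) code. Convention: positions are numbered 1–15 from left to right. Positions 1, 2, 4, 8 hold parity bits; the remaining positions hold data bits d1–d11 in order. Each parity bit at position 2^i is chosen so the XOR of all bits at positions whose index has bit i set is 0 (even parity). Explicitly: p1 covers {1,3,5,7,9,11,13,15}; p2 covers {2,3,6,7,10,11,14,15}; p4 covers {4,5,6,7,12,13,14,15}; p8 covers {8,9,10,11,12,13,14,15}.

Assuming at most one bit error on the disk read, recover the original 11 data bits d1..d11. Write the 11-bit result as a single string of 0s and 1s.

s1 (pos 1,3,5,7,9,11,13,15): 0⊕0⊕1⊕1⊕0⊕0⊕0⊕1 = 1
s2 (pos 2,3,6,7,10,11,14,15): 1⊕0⊕0⊕1⊕1⊕0⊕0⊕1 = 0
s4 (pos 4,5,6,7,12,13,14,15): 0⊕1⊕0⊕1⊕0⊕0⊕0⊕1 = 1
s8 (pos 8,9,10,11,12,13,14,15): 1⊕0⊕1⊕0⊕0⊕0⊕0⊕1 = 1
Syndrome s8…s1 = 1101 → error at position 13.
Flip position 13: 010010110100001 → 010010110100101
Read data bits from positions 3,5,6,7,9,10,11,12,13,14,15: 01010100101

01010100101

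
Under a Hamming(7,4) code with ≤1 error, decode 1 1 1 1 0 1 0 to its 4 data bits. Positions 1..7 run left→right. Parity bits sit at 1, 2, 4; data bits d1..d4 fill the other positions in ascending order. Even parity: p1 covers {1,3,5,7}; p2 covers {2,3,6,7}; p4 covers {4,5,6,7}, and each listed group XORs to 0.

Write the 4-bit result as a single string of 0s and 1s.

s1 (pos 1,3,5,7): 1⊕1⊕0⊕0 = 0
s2 (pos 2,3,6,7): 1⊕1⊕1⊕0 = 1
s4 (pos 4,5,6,7): 1⊕0⊕1⊕0 = 0
Syndrome s4…s1 = 010 → error at position 2.
Flip position 2: 1111010 → 1011010
Read data bits from positions 3,5,6,7: 1010

1010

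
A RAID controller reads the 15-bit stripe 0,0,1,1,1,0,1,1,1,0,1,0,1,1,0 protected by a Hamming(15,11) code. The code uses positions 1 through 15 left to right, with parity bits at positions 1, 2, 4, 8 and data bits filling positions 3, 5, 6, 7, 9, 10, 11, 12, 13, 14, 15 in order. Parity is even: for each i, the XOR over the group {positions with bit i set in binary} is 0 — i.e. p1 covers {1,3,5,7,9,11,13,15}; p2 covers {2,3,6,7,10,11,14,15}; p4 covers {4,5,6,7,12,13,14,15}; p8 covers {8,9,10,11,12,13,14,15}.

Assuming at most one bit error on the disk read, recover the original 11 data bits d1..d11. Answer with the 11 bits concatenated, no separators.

s1 (pos 1,3,5,7,9,11,13,15): 0⊕1⊕1⊕1⊕1⊕1⊕1⊕0 = 0
s2 (pos 2,3,6,7,10,11,14,15): 0⊕1⊕0⊕1⊕0⊕1⊕1⊕0 = 0
s4 (pos 4,5,6,7,12,13,14,15): 1⊕1⊕0⊕1⊕0⊕1⊕1⊕0 = 1
s8 (pos 8,9,10,11,12,13,14,15): 1⊕1⊕0⊕1⊕0⊕1⊕1⊕0 = 1
Syndrome s8…s1 = 1100 → error at position 12.
Flip position 12: 001110111010110 → 001110111011110
Read data bits from positions 3,5,6,7,9,10,11,12,13,14,15: 11011011110

11011011110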